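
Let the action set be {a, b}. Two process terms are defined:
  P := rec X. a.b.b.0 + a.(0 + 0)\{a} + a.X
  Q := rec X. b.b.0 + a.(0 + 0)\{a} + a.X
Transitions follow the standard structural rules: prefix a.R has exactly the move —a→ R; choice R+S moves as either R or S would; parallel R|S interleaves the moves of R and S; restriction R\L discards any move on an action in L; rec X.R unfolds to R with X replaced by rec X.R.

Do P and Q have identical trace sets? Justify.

trace-distinct — witness ⟨b⟩

LTS(P): 5 reachable states
  p0 = rec X. a.b.b.0 + a.(0 + 0)\{a} + a.X | --a--▸ p0, --a--▸ p1, --a--▸ p2
  p1 = (0 + 0)\{a} | stopped
  p2 = b.b.0 | --b--▸ p3
  p3 = b.0 | --b--▸ p4
  p4 = 0 | stopped
LTS(Q): 4 reachable states
  q0 = rec X. b.b.0 + a.(0 + 0)\{a} + a.X | --a--▸ q0, --a--▸ q1, --b--▸ q2
  q1 = (0 + 0)\{a} | stopped
  q2 = b.0 | --b--▸ q3
  q3 = 0 | stopped
Trace ⟨b⟩ through Q, begin at {q0}:
  after b @ step 1: {q2}
  — Q admits the full trace.
Trace ⟨b⟩ through P, begin at {p0}:
  after b @ step 1: ∅ (P stuck)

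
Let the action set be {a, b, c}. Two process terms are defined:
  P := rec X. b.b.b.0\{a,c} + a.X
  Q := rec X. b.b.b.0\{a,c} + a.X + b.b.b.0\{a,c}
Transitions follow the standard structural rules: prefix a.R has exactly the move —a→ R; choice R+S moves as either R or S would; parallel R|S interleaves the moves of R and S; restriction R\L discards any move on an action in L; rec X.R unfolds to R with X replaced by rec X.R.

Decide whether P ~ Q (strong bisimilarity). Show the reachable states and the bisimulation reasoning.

P's transition system — 4 states:
  s0 = rec X. b.b.b.0\{a,c} + a.X | -a-> s0, -b-> s1
  s1 = b.b.0\{a,c} | -b-> s2
  s2 = b.0\{a,c} | -b-> s3
  s3 = 0\{a,c} | stopped
Q's transition system — 4 states:
  t0 = rec X. b.b.b.0\{a,c} + a.X + b.b.b.0\{a,c} | -a-> t0, -b-> t1
  t1 = b.b.0\{a,c} | -b-> t2
  t2 = b.0\{a,c} | -b-> t3
  t3 = 0\{a,c} | stopped
Bisimilarity quotient blocks:
  B0 = {s0, t0}
  B1 = {s1, t1}
  B2 = {s2, t2}
  B3 = {s3, t3}
s0 ∈ B0, t0 ∈ B0 → same block

bisimilar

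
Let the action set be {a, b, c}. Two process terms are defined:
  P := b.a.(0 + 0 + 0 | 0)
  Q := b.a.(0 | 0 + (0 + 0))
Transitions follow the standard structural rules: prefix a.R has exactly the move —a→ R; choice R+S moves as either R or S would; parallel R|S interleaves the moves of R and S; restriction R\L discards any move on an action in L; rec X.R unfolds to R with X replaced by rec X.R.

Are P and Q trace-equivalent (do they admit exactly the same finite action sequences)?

YES

Reachable graph of P (3 states):
  s0 = b.a.(0 + 0 + 0 | 0) → —b→ s1
  s1 = a.(0 + 0 + 0 | 0) → —a→ s2
  s2 = 0 + 0 + 0 | 0 → ∅
Reachable graph of Q (3 states):
  t0 = b.a.(0 | 0 + (0 + 0)) → —b→ t1
  t1 = a.(0 | 0 + (0 + 0)) → —a→ t2
  t2 = 0 | 0 + (0 + 0) → ∅
Bisimilarity quotient blocks:
  B0 = {s0, t0}
  B1 = {s1, t1}
  B2 = {s2, t2}
s0 ∈ B0, t0 ∈ B0 → same block
Bisimilar ⇒ trace-equivalent.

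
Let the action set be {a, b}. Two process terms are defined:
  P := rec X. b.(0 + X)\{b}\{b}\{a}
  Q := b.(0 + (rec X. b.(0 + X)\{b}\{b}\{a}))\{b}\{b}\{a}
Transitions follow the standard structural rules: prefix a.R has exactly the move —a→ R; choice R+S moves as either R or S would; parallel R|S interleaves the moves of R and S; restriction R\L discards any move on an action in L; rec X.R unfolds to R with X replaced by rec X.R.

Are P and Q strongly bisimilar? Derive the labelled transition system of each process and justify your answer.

P ~ Q

LTS(P): 2 reachable states
  p0 = rec X. b.(0 + X)\{b}\{b}\{a} :: -b-> p1
  p1 = (0 + (rec X. b.(0 + X)\{b}\{b}\{a}))\{b}\{b}\{a} :: deadlocked
LTS(Q): 2 reachable states
  q0 = b.(0 + (rec X. b.(0 + X)\{b}\{b}\{a}))\{b}\{b}\{a} :: -b-> q1
  q1 = (0 + (rec X. b.(0 + X)\{b}\{b}\{a}))\{b}\{b}\{a} :: deadlocked
Partition-refinement fixed point:
  B0 = {p0, q0}
  B1 = {p1, q1}
p0 ∈ B0, q0 ∈ B0 → same block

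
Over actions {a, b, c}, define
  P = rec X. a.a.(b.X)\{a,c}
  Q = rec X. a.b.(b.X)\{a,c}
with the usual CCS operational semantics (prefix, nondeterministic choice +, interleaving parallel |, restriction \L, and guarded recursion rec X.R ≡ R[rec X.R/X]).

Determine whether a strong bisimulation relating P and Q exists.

P's transition system — 4 states:
  s0 = rec X. a.a.(b.X)\{a,c} → =a=> s1
  s1 = a.(b.(rec X. a.a.(b.X)\{a,c}))\{a,c} → =a=> s2
  s2 = (b.(rec X. a.a.(b.X)\{a,c}))\{a,c} → =b=> s3
  s3 = (rec X. a.a.(b.X)\{a,c})\{a,c} → ∅
Q's transition system — 4 states:
  t0 = rec X. a.b.(b.X)\{a,c} → =a=> t1
  t1 = b.(b.(rec X. a.b.(b.X)\{a,c}))\{a,c} → =b=> t2
  t2 = (b.(rec X. a.b.(b.X)\{a,c}))\{a,c} → =b=> t3
  t3 = (rec X. a.b.(b.X)\{a,c})\{a,c} → ∅
Partition-refinement fixed point:
  B0 = {s0}
  B1 = {s1}
  B2 = {s2, t2}
  B3 = {s3, t3}
  B4 = {t0}
  B5 = {t1}
s0 ∈ B0, t0 ∈ B4 → different blocks

P ≁ Q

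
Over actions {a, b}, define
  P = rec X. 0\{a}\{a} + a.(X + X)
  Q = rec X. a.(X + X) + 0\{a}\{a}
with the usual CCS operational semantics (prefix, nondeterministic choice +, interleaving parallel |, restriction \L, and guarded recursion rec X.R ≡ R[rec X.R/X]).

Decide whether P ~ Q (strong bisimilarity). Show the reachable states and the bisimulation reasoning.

bisimilar

Reachable graph of P (2 states):
  s0 = rec X. 0\{a}\{a} + a.(X + X) | =a=> s1
  s1 = (rec X. 0\{a}\{a} + a.(X + X)) + (rec X. 0\{a}\{a} + a.(X + X)) | =a=> s1
Reachable graph of Q (2 states):
  t0 = rec X. a.(X + X) + 0\{a}\{a} | =a=> t1
  t1 = (rec X. a.(X + X) + 0\{a}\{a}) + (rec X. a.(X + X) + 0\{a}\{a}) | =a=> t1
Partition-refinement fixed point:
  B0 = {s0, s1, t0, t1}
s0 ∈ B0, t0 ∈ B0 → same block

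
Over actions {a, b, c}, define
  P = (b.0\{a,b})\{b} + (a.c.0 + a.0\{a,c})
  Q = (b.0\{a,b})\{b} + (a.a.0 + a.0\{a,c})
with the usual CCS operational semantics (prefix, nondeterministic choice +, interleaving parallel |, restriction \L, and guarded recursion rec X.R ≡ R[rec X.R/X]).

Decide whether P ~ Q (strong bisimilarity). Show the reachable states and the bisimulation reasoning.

not bisimilar

P's transition system — 4 states:
  m0 = (b.0\{a,b})\{b} + (a.c.0 + a.0\{a,c}) ⊢ -a-> m1, -a-> m2
  m1 = 0\{a,c} ⊢ ·
  m2 = c.0 ⊢ -c-> m3
  m3 = 0 ⊢ ·
Q's transition system — 4 states:
  n0 = (b.0\{a,b})\{b} + (a.a.0 + a.0\{a,c}) ⊢ -a-> n1, -a-> n2
  n1 = 0\{a,c} ⊢ ·
  n2 = a.0 ⊢ -a-> n3
  n3 = 0 ⊢ ·
Coarsest stable partition (strong bisimilarity classes):
  B0 = {m0}
  B1 = {m1, m3, n1, n3}
  B2 = {m2}
  B3 = {n0}
  B4 = {n2}
m0 ∈ B0, n0 ∈ B3 → different blocks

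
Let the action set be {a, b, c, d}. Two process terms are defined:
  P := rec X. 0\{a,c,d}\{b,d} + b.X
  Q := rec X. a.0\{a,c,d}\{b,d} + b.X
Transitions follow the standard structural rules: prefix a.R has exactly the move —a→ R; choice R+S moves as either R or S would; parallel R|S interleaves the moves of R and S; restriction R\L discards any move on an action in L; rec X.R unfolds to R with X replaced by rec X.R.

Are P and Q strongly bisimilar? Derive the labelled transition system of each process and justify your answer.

NO

Reachable graph of P (1 states):
  u0 = rec X. 0\{a,c,d}\{b,d} + b.X → —b→ u0
Reachable graph of Q (2 states):
  v0 = rec X. a.0\{a,c,d}\{b,d} + b.X → —a→ v1, —b→ v0
  v1 = 0\{a,c,d}\{b,d} → ∅
Bisimilarity quotient blocks:
  B0 = {u0}
  B1 = {v0}
  B2 = {v1}
u0 ∈ B0, v0 ∈ B1 → different blocks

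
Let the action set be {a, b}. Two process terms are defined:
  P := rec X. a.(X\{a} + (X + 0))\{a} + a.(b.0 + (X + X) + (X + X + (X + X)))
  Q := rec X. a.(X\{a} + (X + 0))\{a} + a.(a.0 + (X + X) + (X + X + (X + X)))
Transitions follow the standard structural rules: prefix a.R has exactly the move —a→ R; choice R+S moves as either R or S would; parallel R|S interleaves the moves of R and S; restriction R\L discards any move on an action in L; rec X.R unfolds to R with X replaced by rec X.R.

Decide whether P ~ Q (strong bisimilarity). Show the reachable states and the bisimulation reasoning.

not bisimilar

LTS(P): 4 reachable states
  s0 = rec X. a.(X\{a} + (X + 0))\{a} + a.(b.0 + (X + X) + (X + X + (X + X))) has moves -a-> s1, -a-> s2
  s1 = ((rec X. a.(X\{a} + (X + 0))\{a} + a.(b.0 + (X + X) + (X + X + (X + X))))\{a} + ((rec X. a.(X\{a} + (X + 0))\{a} + a.(b.0 + (X + X) + (X + X + (X + X)))) + 0))\{a} has moves deadlocked
  s2 = b.0 + ((rec X. a.(X\{a} + (X + 0))\{a} + a.(b.0 + (X + X) + (X + X + (X + X)))) + (rec X. a.(X\{a} + (X + 0))\{a} + a.(b.0 + (X + X) + (X + X + (X + X))))) + ((rec X. a.(X\{a} + (X + 0))\{a} + a.(b.0 + (X + X) + (X + X + (X + X)))) + (rec X. a.(X\{a} + (X + 0))\{a} + a.(b.0 + (X + X) + (X + X + (X + X)))) + ((rec X. a.(X\{a} + (X + 0))\{a} + a.(b.0 + (X + X) + (X + X + (X + X)))) + (rec X. a.(X\{a} + (X + 0))\{a} + a.(b.0 + (X + X) + (X + X + (X + X)))))) has moves -a-> s1, -a-> s2, -b-> s3
  s3 = 0 has moves deadlocked
LTS(Q): 4 reachable states
  t0 = rec X. a.(X\{a} + (X + 0))\{a} + a.(a.0 + (X + X) + (X + X + (X + X))) has moves -a-> t1, -a-> t2
  t1 = ((rec X. a.(X\{a} + (X + 0))\{a} + a.(a.0 + (X + X) + (X + X + (X + X))))\{a} + ((rec X. a.(X\{a} + (X + 0))\{a} + a.(a.0 + (X + X) + (X + X + (X + X)))) + 0))\{a} has moves deadlocked
  t2 = a.0 + ((rec X. a.(X\{a} + (X + 0))\{a} + a.(a.0 + (X + X) + (X + X + (X + X)))) + (rec X. a.(X\{a} + (X + 0))\{a} + a.(a.0 + (X + X) + (X + X + (X + X))))) + ((rec X. a.(X\{a} + (X + 0))\{a} + a.(a.0 + (X + X) + (X + X + (X + X)))) + (rec X. a.(X\{a} + (X + 0))\{a} + a.(a.0 + (X + X) + (X + X + (X + X)))) + ((rec X. a.(X\{a} + (X + 0))\{a} + a.(a.0 + (X + X) + (X + X + (X + X)))) + (rec X. a.(X\{a} + (X + 0))\{a} + a.(a.0 + (X + X) + (X + X + (X + X)))))) has moves -a-> t1, -a-> t2, -a-> t3
  t3 = 0 has moves deadlocked
Partition-refinement fixed point:
  B0 = {s0}
  B1 = {s2}
  B2 = {s1, s3, t1, t3}
  B3 = {t0, t2}
s0 ∈ B0, t0 ∈ B3 → different blocks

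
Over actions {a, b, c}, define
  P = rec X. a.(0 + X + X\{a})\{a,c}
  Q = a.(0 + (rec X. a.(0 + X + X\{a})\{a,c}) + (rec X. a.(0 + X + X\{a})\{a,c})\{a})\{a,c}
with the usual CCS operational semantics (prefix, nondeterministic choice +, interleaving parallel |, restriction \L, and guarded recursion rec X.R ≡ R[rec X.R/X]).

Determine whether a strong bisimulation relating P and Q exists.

YES

Reachable graph of P (2 states):
  p0 = rec X. a.(0 + X + X\{a})\{a,c} has moves -a-> p1
  p1 = (0 + (rec X. a.(0 + X + X\{a})\{a,c}) + (rec X. a.(0 + X + X\{a})\{a,c})\{a})\{a,c} has moves stopped
Reachable graph of Q (2 states):
  q0 = a.(0 + (rec X. a.(0 + X + X\{a})\{a,c}) + (rec X. a.(0 + X + X\{a})\{a,c})\{a})\{a,c} has moves -a-> q1
  q1 = (0 + (rec X. a.(0 + X + X\{a})\{a,c}) + (rec X. a.(0 + X + X\{a})\{a,c})\{a})\{a,c} has moves stopped
Partition-refinement fixed point:
  B0 = {p0, q0}
  B1 = {p1, q1}
p0 ∈ B0, q0 ∈ B0 → same block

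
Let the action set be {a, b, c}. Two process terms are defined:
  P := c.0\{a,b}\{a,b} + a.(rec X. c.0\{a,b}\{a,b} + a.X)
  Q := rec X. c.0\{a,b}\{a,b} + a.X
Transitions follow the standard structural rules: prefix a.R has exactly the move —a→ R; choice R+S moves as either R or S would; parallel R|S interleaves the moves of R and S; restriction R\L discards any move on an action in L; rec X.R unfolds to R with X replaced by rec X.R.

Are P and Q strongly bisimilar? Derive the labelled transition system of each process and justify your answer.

YES

Reachable graph of P (3 states):
  m0 = c.0\{a,b}\{a,b} + a.(rec X. c.0\{a,b}\{a,b} + a.X) → --a--▸ m1, --c--▸ m2
  m1 = rec X. c.0\{a,b}\{a,b} + a.X → --a--▸ m1, --c--▸ m2
  m2 = 0\{a,b}\{a,b} → stopped
Reachable graph of Q (2 states):
  n0 = rec X. c.0\{a,b}\{a,b} + a.X → --a--▸ n0, --c--▸ n1
  n1 = 0\{a,b}\{a,b} → stopped
Coarsest stable partition (strong bisimilarity classes):
  B0 = {m0, m1, n0}
  B1 = {m2, n1}
m0 ∈ B0, n0 ∈ B0 → same block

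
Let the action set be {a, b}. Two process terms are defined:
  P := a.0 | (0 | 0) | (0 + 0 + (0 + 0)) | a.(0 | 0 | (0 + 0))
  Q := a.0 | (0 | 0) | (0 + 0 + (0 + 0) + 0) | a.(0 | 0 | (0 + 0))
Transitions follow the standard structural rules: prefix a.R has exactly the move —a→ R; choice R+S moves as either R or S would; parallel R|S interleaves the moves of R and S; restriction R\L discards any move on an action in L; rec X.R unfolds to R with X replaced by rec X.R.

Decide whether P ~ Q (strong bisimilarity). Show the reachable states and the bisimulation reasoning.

YES

P's transition system — 4 states:
  p0 = a.0 | (0 | 0) | (0 + 0 + (0 + 0)) | a.(0 | 0 | (0 + 0)) → —a→ p1, —a→ p2
  p1 = 0 | (0 | 0) | (0 + 0 + (0 + 0)) | a.(0 | 0 | (0 + 0)) → —a→ p3
  p2 = a.0 | (0 | 0) | (0 + 0 + (0 + 0)) | (0 | 0 | (0 + 0)) → —a→ p3
  p3 = 0 | (0 | 0) | (0 + 0 + (0 + 0)) | (0 | 0 | (0 + 0)) → stopped
Q's transition system — 4 states:
  q0 = a.0 | (0 | 0) | (0 + 0 + (0 + 0) + 0) | a.(0 | 0 | (0 + 0)) → —a→ q1, —a→ q2
  q1 = 0 | (0 | 0) | (0 + 0 + (0 + 0) + 0) | a.(0 | 0 | (0 + 0)) → —a→ q3
  q2 = a.0 | (0 | 0) | (0 + 0 + (0 + 0) + 0) | (0 | 0 | (0 + 0)) → —a→ q3
  q3 = 0 | (0 | 0) | (0 + 0 + (0 + 0) + 0) | (0 | 0 | (0 + 0)) → stopped
Partition-refinement fixed point:
  B0 = {p0, q0}
  B1 = {p1, p2, q1, q2}
  B2 = {p3, q3}
p0 ∈ B0, q0 ∈ B0 → same block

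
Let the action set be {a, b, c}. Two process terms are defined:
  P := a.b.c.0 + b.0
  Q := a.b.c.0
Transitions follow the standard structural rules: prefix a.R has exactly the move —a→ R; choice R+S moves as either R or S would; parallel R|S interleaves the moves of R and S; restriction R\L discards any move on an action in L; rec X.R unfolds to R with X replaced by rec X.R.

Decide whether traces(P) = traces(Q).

traces(P) ≠ traces(Q) — witness ⟨b⟩

P's transition system — 4 states:
  s0 = a.b.c.0 + b.0 has moves —a→ s1, —b→ s2
  s1 = b.c.0 has moves —b→ s3
  s2 = 0 has moves deadlocked
  s3 = c.0 has moves —c→ s2
Q's transition system — 4 states:
  t0 = a.b.c.0 has moves —a→ t1
  t1 = b.c.0 has moves —b→ t2
  t2 = c.0 has moves —c→ t3
  t3 = 0 has moves deadlocked
Executing b from P (initial set {s0}):
  [1] b ⇒ {s2}
  P completes σ.
Executing b from Q (initial set {t0}):
  [1] b ⇒ no successor for Q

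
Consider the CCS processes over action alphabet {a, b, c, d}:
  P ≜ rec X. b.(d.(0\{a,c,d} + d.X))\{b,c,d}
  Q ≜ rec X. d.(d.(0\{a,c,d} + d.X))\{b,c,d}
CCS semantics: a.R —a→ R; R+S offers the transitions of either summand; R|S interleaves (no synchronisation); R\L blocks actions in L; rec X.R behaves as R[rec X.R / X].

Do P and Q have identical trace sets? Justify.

LTS(P): 2 reachable states
  s0 = rec X. b.(d.(0\{a,c,d} + d.X))\{b,c,d} → --b--▸ s1
  s1 = (d.(0\{a,c,d} + d.(rec X. b.(d.(0\{a,c,d} + d.X))\{b,c,d})))\{b,c,d} → deadlocked
LTS(Q): 2 reachable states
  t0 = rec X. d.(d.(0\{a,c,d} + d.X))\{b,c,d} → --d--▸ t1
  t1 = (d.(0\{a,c,d} + d.(rec X. d.(d.(0\{a,c,d} + d.X))\{b,c,d})))\{b,c,d} → deadlocked
Executing b from P (initial set {s0}):
  step 1 (b): {s1}
  ✓ P
Executing b from Q (initial set {t0}):
  step 1 (b): ∅  — Q cannot continue

NO — witness ⟨b⟩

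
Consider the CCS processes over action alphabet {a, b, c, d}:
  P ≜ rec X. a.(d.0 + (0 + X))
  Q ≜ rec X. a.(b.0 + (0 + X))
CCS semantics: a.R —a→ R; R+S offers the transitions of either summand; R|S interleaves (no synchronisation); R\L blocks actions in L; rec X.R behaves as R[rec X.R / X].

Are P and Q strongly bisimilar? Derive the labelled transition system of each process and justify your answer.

P ≁ Q

LTS(P): 3 reachable states
  m0 = rec X. a.(d.0 + (0 + X)) has moves —a→ m1
  m1 = d.0 + (0 + (rec X. a.(d.0 + (0 + X)))) has moves —a→ m1, —d→ m2
  m2 = 0 has moves (no moves)
LTS(Q): 3 reachable states
  n0 = rec X. a.(b.0 + (0 + X)) has moves —a→ n1
  n1 = b.0 + (0 + (rec X. a.(b.0 + (0 + X)))) has moves —a→ n1, —b→ n2
  n2 = 0 has moves (no moves)
Partition-refinement fixed point:
  B0 = {m0}
  B1 = {m1}
  B2 = {m2, n2}
  B3 = {n0}
  B4 = {n1}
m0 ∈ B0, n0 ∈ B3 → different blocks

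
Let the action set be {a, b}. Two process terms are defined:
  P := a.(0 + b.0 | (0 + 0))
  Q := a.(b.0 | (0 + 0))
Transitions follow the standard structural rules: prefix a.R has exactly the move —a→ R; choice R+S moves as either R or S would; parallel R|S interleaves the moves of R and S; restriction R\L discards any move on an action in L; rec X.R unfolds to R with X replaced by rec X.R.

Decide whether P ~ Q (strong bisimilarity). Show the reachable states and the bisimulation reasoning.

P ~ Q

LTS(P): 3 reachable states
  u0 = a.(0 + b.0 | (0 + 0)) :: -a-> u1
  u1 = 0 + b.0 | (0 + 0) :: -b-> u2
  u2 = 0 | (0 + 0) :: stopped
LTS(Q): 3 reachable states
  v0 = a.(b.0 | (0 + 0)) :: -a-> v1
  v1 = b.0 | (0 + 0) :: -b-> v2
  v2 = 0 | (0 + 0) :: stopped
Partition-refinement fixed point:
  B0 = {u0, v0}
  B1 = {u1, v1}
  B2 = {u2, v2}
u0 ∈ B0, v0 ∈ B0 → same block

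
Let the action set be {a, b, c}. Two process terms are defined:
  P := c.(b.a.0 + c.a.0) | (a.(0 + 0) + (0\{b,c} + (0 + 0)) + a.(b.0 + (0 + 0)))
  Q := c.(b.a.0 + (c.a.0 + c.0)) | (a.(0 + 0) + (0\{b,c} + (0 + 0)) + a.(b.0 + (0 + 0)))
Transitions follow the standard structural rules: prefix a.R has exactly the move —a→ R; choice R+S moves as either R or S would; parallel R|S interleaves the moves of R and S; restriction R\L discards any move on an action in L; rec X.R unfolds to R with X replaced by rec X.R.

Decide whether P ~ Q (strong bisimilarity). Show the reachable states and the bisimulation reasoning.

NO

Reachable graph of P (16 states):
  s0 = c.(b.a.0 + c.a.0) | (a.(0 + 0) + (0\{b,c} + (0 + 0)) + a.(b.0 + (0 + 0))) ⊢ —a→ s1, —a→ s2, —c→ s3
  s1 = c.(b.a.0 + c.a.0) | (0 + 0) ⊢ —c→ s4
  s2 = c.(b.a.0 + c.a.0) | (b.0 + (0 + 0)) ⊢ —b→ s5, —c→ s6
  s3 = (b.a.0 + c.a.0) | (a.(0 + 0) + (0\{b,c} + (0 + 0)) + a.(b.0 + (0 + 0))) ⊢ —a→ s4, —a→ s6, —b→ s7, —c→ s7
  s4 = (b.a.0 + c.a.0) | (0 + 0) ⊢ —b→ s8, —c→ s8
  s5 = c.(b.a.0 + c.a.0) | 0 ⊢ —c→ s9
  s6 = (b.a.0 + c.a.0) | (b.0 + (0 + 0)) ⊢ —b→ s10, —b→ s9, —c→ s10
  s7 = a.0 | (a.(0 + 0) + (0\{b,c} + (0 + 0)) + a.(b.0 + (0 + 0))) ⊢ —a→ s10, —a→ s11, —a→ s8
  s8 = a.0 | (0 + 0) ⊢ —a→ s12
  s9 = (b.a.0 + c.a.0) | 0 ⊢ —b→ s13, —c→ s13
  s10 = a.0 | (b.0 + (0 + 0)) ⊢ —a→ s14, —b→ s13
  s11 = 0 | (a.(0 + 0) + (0\{b,c} + (0 + 0)) + a.(b.0 + (0 + 0))) ⊢ —a→ s12, —a→ s14
  s12 = 0 | (0 + 0) ⊢ (no moves)
  s13 = a.0 | 0 ⊢ —a→ s15
  s14 = 0 | (b.0 + (0 + 0)) ⊢ —b→ s15
  s15 = 0 | 0 ⊢ (no moves)
Reachable graph of Q (16 states):
  t0 = c.(b.a.0 + (c.a.0 + c.0)) | (a.(0 + 0) + (0\{b,c} + (0 + 0)) + a.(b.0 + (0 + 0))) ⊢ —a→ t1, —a→ t2, —c→ t3
  t1 = c.(b.a.0 + (c.a.0 + c.0)) | (0 + 0) ⊢ —c→ t4
  t2 = c.(b.a.0 + (c.a.0 + c.0)) | (b.0 + (0 + 0)) ⊢ —b→ t5, —c→ t6
  t3 = (b.a.0 + (c.a.0 + c.0)) | (a.(0 + 0) + (0\{b,c} + (0 + 0)) + a.(b.0 + (0 + 0))) ⊢ —a→ t4, —a→ t6, —b→ t7, —c→ t7, —c→ t8
  t4 = (b.a.0 + (c.a.0 + c.0)) | (0 + 0) ⊢ —b→ t9, —c→ t10, —c→ t9
  t5 = c.(b.a.0 + (c.a.0 + c.0)) | 0 ⊢ —c→ t11
  t6 = (b.a.0 + (c.a.0 + c.0)) | (b.0 + (0 + 0)) ⊢ —b→ t11, —b→ t12, —c→ t12, —c→ t13
  t7 = a.0 | (a.(0 + 0) + (0\{b,c} + (0 + 0)) + a.(b.0 + (0 + 0))) ⊢ —a→ t12, —a→ t8, —a→ t9
  t8 = 0 | (a.(0 + 0) + (0\{b,c} + (0 + 0)) + a.(b.0 + (0 + 0))) ⊢ —a→ t10, —a→ t13
  t9 = a.0 | (0 + 0) ⊢ —a→ t10
  t10 = 0 | (0 + 0) ⊢ (no moves)
  t11 = (b.a.0 + (c.a.0 + c.0)) | 0 ⊢ —b→ t14, —c→ t14, —c→ t15
  t12 = a.0 | (b.0 + (0 + 0)) ⊢ —a→ t13, —b→ t14
  t13 = 0 | (b.0 + (0 + 0)) ⊢ —b→ t15
  t14 = a.0 | 0 ⊢ —a→ t15
  t15 = 0 | 0 ⊢ (no moves)
Coarsest stable partition (strong bisimilarity classes):
  B0 = {s0}
  B1 = {s2}
  B2 = {s6}
  B3 = {s4, s9}
  B4 = {s13, s8, t14, t9}
  B5 = {s12, s15, t10, t15}
  B6 = {s10, t12}
  B7 = {s14, t13}
  B8 = {s1, s5}
  B9 = {s3}
  B10 = {s7, t7}
  B11 = {s11, t8}
  B12 = {t0}
  B13 = {t3}
  B14 = {t11, t4}
  B15 = {t6}
  B16 = {t2}
  B17 = {t1, t5}
s0 ∈ B0, t0 ∈ B12 → different blocks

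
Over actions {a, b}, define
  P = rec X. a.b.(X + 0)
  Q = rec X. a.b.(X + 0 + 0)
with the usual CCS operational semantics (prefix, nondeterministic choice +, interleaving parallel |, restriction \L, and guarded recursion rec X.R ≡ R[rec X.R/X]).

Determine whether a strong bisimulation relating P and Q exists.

YES

Reachable graph of P (3 states):
  s0 = rec X. a.b.(X + 0) :: —a→ s1
  s1 = b.((rec X. a.b.(X + 0)) + 0) :: —b→ s2
  s2 = (rec X. a.b.(X + 0)) + 0 :: —a→ s1
Reachable graph of Q (3 states):
  t0 = rec X. a.b.(X + 0 + 0) :: —a→ t1
  t1 = b.((rec X. a.b.(X + 0 + 0)) + 0 + 0) :: —b→ t2
  t2 = (rec X. a.b.(X + 0 + 0)) + 0 + 0 :: —a→ t1
Coarsest stable partition (strong bisimilarity classes):
  B0 = {s0, s2, t0, t2}
  B1 = {s1, t1}
s0 ∈ B0, t0 ∈ B0 → same block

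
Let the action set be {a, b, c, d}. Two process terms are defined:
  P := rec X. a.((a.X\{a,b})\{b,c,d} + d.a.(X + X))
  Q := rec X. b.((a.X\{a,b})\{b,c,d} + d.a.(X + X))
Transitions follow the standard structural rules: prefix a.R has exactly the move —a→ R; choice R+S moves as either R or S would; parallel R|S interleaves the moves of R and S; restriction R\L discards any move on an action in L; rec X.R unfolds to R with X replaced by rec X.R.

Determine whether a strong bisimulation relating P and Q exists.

P's transition system — 5 states:
  m0 = rec X. a.((a.X\{a,b})\{b,c,d} + d.a.(X + X)) has moves ··a··> m1
  m1 = (a.(rec X. a.((a.X\{a,b})\{b,c,d} + d.a.(X + X)))\{a,b})\{b,c,d} + d.a.((rec X. a.((a.X\{a,b})\{b,c,d} + d.a.(X + X))) + (rec X. a.((a.X\{a,b})\{b,c,d} + d.a.(X + X)))) has moves ··a··> m2, ··d··> m3
  m2 = (rec X. a.((a.X\{a,b})\{b,c,d} + d.a.(X + X)))\{a,b}\{b,c,d} has moves stopped
  m3 = a.((rec X. a.((a.X\{a,b})\{b,c,d} + d.a.(X + X))) + (rec X. a.((a.X\{a,b})\{b,c,d} + d.a.(X + X)))) has moves ··a··> m4
  m4 = (rec X. a.((a.X\{a,b})\{b,c,d} + d.a.(X + X))) + (rec X. a.((a.X\{a,b})\{b,c,d} + d.a.(X + X))) has moves ··a··> m1
Q's transition system — 5 states:
  n0 = rec X. b.((a.X\{a,b})\{b,c,d} + d.a.(X + X)) has moves ··b··> n1
  n1 = (a.(rec X. b.((a.X\{a,b})\{b,c,d} + d.a.(X + X)))\{a,b})\{b,c,d} + d.a.((rec X. b.((a.X\{a,b})\{b,c,d} + d.a.(X + X))) + (rec X. b.((a.X\{a,b})\{b,c,d} + d.a.(X + X)))) has moves ··a··> n2, ··d··> n3
  n2 = (rec X. b.((a.X\{a,b})\{b,c,d} + d.a.(X + X)))\{a,b}\{b,c,d} has moves stopped
  n3 = a.((rec X. b.((a.X\{a,b})\{b,c,d} + d.a.(X + X))) + (rec X. b.((a.X\{a,b})\{b,c,d} + d.a.(X + X)))) has moves ··a··> n4
  n4 = (rec X. b.((a.X\{a,b})\{b,c,d} + d.a.(X + X))) + (rec X. b.((a.X\{a,b})\{b,c,d} + d.a.(X + X))) has moves ··b··> n1
Bisimilarity quotient blocks:
  B0 = {m0, m4}
  B1 = {m1}
  B2 = {m2, n2}
  B3 = {m3}
  B4 = {n0, n4}
  B5 = {n1}
  B6 = {n3}
m0 ∈ B0, n0 ∈ B4 → different blocks

P ≁ Q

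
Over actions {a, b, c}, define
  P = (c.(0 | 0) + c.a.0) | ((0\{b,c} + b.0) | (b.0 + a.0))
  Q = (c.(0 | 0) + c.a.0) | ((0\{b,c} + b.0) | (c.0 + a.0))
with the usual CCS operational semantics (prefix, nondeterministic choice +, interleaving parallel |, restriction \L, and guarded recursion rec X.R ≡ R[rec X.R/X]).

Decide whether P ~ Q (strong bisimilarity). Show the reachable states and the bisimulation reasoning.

LTS(P): 16 reachable states
  u0 = (c.(0 | 0) + c.a.0) | ((0\{b,c} + b.0) | (b.0 + a.0)) has moves --a--▸ u1, --b--▸ u1, --b--▸ u2, --c--▸ u3, --c--▸ u4
  u1 = (c.(0 | 0) + c.a.0) | ((0\{b,c} + b.0) | 0) has moves --b--▸ u5, --c--▸ u6, --c--▸ u7
  u2 = (c.(0 | 0) + c.a.0) | (0 | (b.0 + a.0)) has moves --a--▸ u5, --b--▸ u5, --c--▸ u8, --c--▸ u9
  u3 = 0 | 0 | ((0\{b,c} + b.0) | (b.0 + a.0)) has moves --a--▸ u6, --b--▸ u6, --b--▸ u8
  u4 = a.0 | ((0\{b,c} + b.0) | (b.0 + a.0)) has moves --a--▸ u10, --a--▸ u7, --b--▸ u7, --b--▸ u9
  u5 = (c.(0 | 0) + c.a.0) | (0 | 0) has moves --c--▸ u11, --c--▸ u12
  u6 = 0 | 0 | ((0\{b,c} + b.0) | 0) has moves --b--▸ u11
  u7 = a.0 | ((0\{b,c} + b.0) | 0) has moves --a--▸ u13, --b--▸ u12
  u8 = 0 | 0 | (0 | (b.0 + a.0)) has moves --a--▸ u11, --b--▸ u11
  u9 = a.0 | (0 | (b.0 + a.0)) has moves --a--▸ u12, --a--▸ u14, --b--▸ u12
  u10 = 0 | ((0\{b,c} + b.0) | (b.0 + a.0)) has moves --a--▸ u13, --b--▸ u13, --b--▸ u14
  u11 = 0 | 0 | (0 | 0) has moves (no moves)
  u12 = a.0 | (0 | 0) has moves --a--▸ u15
  u13 = 0 | ((0\{b,c} + b.0) | 0) has moves --b--▸ u15
  u14 = 0 | (0 | (b.0 + a.0)) has moves --a--▸ u15, --b--▸ u15
  u15 = 0 | (0 | 0) has moves (no moves)
LTS(Q): 16 reachable states
  v0 = (c.(0 | 0) + c.a.0) | ((0\{b,c} + b.0) | (c.0 + a.0)) has moves --a--▸ v1, --b--▸ v2, --c--▸ v1, --c--▸ v3, --c--▸ v4
  v1 = (c.(0 | 0) + c.a.0) | ((0\{b,c} + b.0) | 0) has moves --b--▸ v5, --c--▸ v6, --c--▸ v7
  v2 = (c.(0 | 0) + c.a.0) | (0 | (c.0 + a.0)) has moves --a--▸ v5, --c--▸ v5, --c--▸ v8, --c--▸ v9
  v3 = 0 | 0 | ((0\{b,c} + b.0) | (c.0 + a.0)) has moves --a--▸ v6, --b--▸ v8, --c--▸ v6
  v4 = a.0 | ((0\{b,c} + b.0) | (c.0 + a.0)) has moves --a--▸ v10, --a--▸ v7, --b--▸ v9, --c--▸ v7
  v5 = (c.(0 | 0) + c.a.0) | (0 | 0) has moves --c--▸ v11, --c--▸ v12
  v6 = 0 | 0 | ((0\{b,c} + b.0) | 0) has moves --b--▸ v11
  v7 = a.0 | ((0\{b,c} + b.0) | 0) has moves --a--▸ v13, --b--▸ v12
  v8 = 0 | 0 | (0 | (c.0 + a.0)) has moves --a--▸ v11, --c--▸ v11
  v9 = a.0 | (0 | (c.0 + a.0)) has moves --a--▸ v12, --a--▸ v14, --c--▸ v12
  v10 = 0 | ((0\{b,c} + b.0) | (c.0 + a.0)) has moves --a--▸ v13, --b--▸ v14, --c--▸ v13
  v11 = 0 | 0 | (0 | 0) has moves (no moves)
  v12 = a.0 | (0 | 0) has moves --a--▸ v15
  v13 = 0 | ((0\{b,c} + b.0) | 0) has moves --b--▸ v15
  v14 = 0 | (0 | (c.0 + a.0)) has moves --a--▸ v15, --c--▸ v15
  v15 = 0 | (0 | 0) has moves (no moves)
Partition-refinement fixed point:
  B0 = {u0}
  B1 = {u2}
  B2 = {u5, v5}
  B3 = {u11, u15, v11, v15}
  B4 = {u12, v12}
  B5 = {u14, u8}
  B6 = {u9}
  B7 = {u1, v1}
  B8 = {u13, u6, v13, v6}
  B9 = {u7, v7}
  B10 = {u4}
  B11 = {u10, u3}
  B12 = {v0}
  B13 = {v2}
  B14 = {v14, v8}
  B15 = {v9}
  B16 = {v10, v3}
  B17 = {v4}
u0 ∈ B0, v0 ∈ B12 → different blocks

NO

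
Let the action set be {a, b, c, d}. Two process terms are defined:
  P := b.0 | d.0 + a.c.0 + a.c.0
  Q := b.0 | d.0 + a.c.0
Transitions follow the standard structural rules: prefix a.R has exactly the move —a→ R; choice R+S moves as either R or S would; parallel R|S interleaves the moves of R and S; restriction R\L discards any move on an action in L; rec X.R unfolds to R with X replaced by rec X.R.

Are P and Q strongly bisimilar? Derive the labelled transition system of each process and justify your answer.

LTS(P): 6 reachable states
  m0 = b.0 | d.0 + a.c.0 + a.c.0 :: =a=> m1, =b=> m2, =d=> m3
  m1 = c.0 :: =c=> m4
  m2 = 0 | d.0 :: =d=> m5
  m3 = b.0 | 0 :: =b=> m5
  m4 = 0 :: ·
  m5 = 0 | 0 :: ·
LTS(Q): 6 reachable states
  n0 = b.0 | d.0 + a.c.0 :: =a=> n1, =b=> n2, =d=> n3
  n1 = c.0 :: =c=> n4
  n2 = 0 | d.0 :: =d=> n5
  n3 = b.0 | 0 :: =b=> n5
  n4 = 0 :: ·
  n5 = 0 | 0 :: ·
Partition-refinement fixed point:
  B0 = {m0, n0}
  B1 = {m3, n3}
  B2 = {m4, m5, n4, n5}
  B3 = {m2, n2}
  B4 = {m1, n1}
m0 ∈ B0, n0 ∈ B0 → same block

P ~ Q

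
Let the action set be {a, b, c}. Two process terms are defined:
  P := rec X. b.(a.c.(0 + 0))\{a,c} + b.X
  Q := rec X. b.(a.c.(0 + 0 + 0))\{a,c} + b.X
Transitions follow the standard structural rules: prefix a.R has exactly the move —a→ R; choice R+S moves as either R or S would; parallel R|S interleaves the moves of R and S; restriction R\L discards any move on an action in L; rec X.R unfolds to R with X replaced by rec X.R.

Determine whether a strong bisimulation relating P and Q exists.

Reachable graph of P (2 states):
  p0 = rec X. b.(a.c.(0 + 0))\{a,c} + b.X → --b--▸ p0, --b--▸ p1
  p1 = (a.c.(0 + 0))\{a,c} → ·
Reachable graph of Q (2 states):
  q0 = rec X. b.(a.c.(0 + 0 + 0))\{a,c} + b.X → --b--▸ q0, --b--▸ q1
  q1 = (a.c.(0 + 0 + 0))\{a,c} → ·
Bisimilarity quotient blocks:
  B0 = {p0, q0}
  B1 = {p1, q1}
p0 ∈ B0, q0 ∈ B0 → same block

P ~ Q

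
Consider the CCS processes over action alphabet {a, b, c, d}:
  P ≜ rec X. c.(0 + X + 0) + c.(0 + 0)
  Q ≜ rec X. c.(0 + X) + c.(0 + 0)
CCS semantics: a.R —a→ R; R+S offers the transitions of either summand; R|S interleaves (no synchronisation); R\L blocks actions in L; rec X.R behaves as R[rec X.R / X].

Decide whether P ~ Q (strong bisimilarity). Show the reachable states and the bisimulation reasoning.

Reachable graph of P (3 states):
  p0 = rec X. c.(0 + X + 0) + c.(0 + 0) | -c-> p1, -c-> p2
  p1 = 0 + (rec X. c.(0 + X + 0) + c.(0 + 0)) + 0 | -c-> p1, -c-> p2
  p2 = 0 + 0 | deadlocked
Reachable graph of Q (3 states):
  q0 = rec X. c.(0 + X) + c.(0 + 0) | -c-> q1, -c-> q2
  q1 = 0 + (rec X. c.(0 + X) + c.(0 + 0)) | -c-> q1, -c-> q2
  q2 = 0 + 0 | deadlocked
Coarsest stable partition (strong bisimilarity classes):
  B0 = {p0, p1, q0, q1}
  B1 = {p2, q2}
p0 ∈ B0, q0 ∈ B0 → same block

YES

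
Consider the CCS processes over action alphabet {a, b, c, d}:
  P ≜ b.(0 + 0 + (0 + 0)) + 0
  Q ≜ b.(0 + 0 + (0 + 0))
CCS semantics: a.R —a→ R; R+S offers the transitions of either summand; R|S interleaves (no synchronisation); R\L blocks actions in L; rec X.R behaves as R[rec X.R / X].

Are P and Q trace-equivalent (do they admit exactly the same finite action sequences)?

P's transition system — 2 states:
  m0 = b.(0 + 0 + (0 + 0)) + 0 :: —b→ m1
  m1 = 0 + 0 + (0 + 0) :: deadlocked
Q's transition system — 2 states:
  n0 = b.(0 + 0 + (0 + 0)) :: —b→ n1
  n1 = 0 + 0 + (0 + 0) :: deadlocked
Bisimilarity quotient blocks:
  B0 = {m0, n0}
  B1 = {m1, n1}
m0 ∈ B0, n0 ∈ B0 → same block
Bisimilar ⇒ trace-equivalent.

trace-equivalent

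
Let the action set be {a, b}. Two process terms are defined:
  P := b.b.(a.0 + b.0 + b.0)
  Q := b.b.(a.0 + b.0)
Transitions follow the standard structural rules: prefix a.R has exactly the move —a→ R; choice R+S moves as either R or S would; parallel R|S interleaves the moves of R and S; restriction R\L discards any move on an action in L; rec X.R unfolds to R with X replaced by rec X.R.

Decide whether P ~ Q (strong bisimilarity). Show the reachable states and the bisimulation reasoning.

LTS(P): 4 reachable states
  s0 = b.b.(a.0 + b.0 + b.0) → —b→ s1
  s1 = b.(a.0 + b.0 + b.0) → —b→ s2
  s2 = a.0 + b.0 + b.0 → —a→ s3, —b→ s3
  s3 = 0 → ·
LTS(Q): 4 reachable states
  t0 = b.b.(a.0 + b.0) → —b→ t1
  t1 = b.(a.0 + b.0) → —b→ t2
  t2 = a.0 + b.0 → —a→ t3, —b→ t3
  t3 = 0 → ·
Partition-refinement fixed point:
  B0 = {s0, t0}
  B1 = {s1, t1}
  B2 = {s2, t2}
  B3 = {s3, t3}
s0 ∈ B0, t0 ∈ B0 → same block

P ~ Q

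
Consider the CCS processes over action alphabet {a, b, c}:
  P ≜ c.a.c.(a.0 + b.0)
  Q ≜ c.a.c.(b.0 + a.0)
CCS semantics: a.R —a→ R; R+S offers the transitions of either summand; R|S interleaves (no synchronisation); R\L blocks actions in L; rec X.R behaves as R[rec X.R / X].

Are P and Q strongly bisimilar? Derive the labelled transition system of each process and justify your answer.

YES

LTS(P): 5 reachable states
  p0 = c.a.c.(a.0 + b.0) → --c--▸ p1
  p1 = a.c.(a.0 + b.0) → --a--▸ p2
  p2 = c.(a.0 + b.0) → --c--▸ p3
  p3 = a.0 + b.0 → --a--▸ p4, --b--▸ p4
  p4 = 0 → ·
LTS(Q): 5 reachable states
  q0 = c.a.c.(b.0 + a.0) → --c--▸ q1
  q1 = a.c.(b.0 + a.0) → --a--▸ q2
  q2 = c.(b.0 + a.0) → --c--▸ q3
  q3 = b.0 + a.0 → --a--▸ q4, --b--▸ q4
  q4 = 0 → ·
Coarsest stable partition (strong bisimilarity classes):
  B0 = {p0, q0}
  B1 = {p1, q1}
  B2 = {p2, q2}
  B3 = {p3, q3}
  B4 = {p4, q4}
p0 ∈ B0, q0 ∈ B0 → same block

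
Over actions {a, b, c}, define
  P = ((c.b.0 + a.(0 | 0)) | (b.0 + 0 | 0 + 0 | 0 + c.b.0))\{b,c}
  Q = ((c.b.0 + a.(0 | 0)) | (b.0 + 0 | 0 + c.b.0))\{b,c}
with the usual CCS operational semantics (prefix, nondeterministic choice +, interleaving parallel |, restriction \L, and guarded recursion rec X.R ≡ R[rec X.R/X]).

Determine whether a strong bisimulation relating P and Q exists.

YES

P's transition system — 2 states:
  s0 = ((c.b.0 + a.(0 | 0)) | (b.0 + 0 | 0 + 0 | 0 + c.b.0))\{b,c} has moves —a→ s1
  s1 = (0 | 0 | (b.0 + 0 | 0 + 0 | 0 + c.b.0))\{b,c} has moves ∅
Q's transition system — 2 states:
  t0 = ((c.b.0 + a.(0 | 0)) | (b.0 + 0 | 0 + c.b.0))\{b,c} has moves —a→ t1
  t1 = (0 | 0 | (b.0 + 0 | 0 + c.b.0))\{b,c} has moves ∅
Coarsest stable partition (strong bisimilarity classes):
  B0 = {s0, t0}
  B1 = {s1, t1}
s0 ∈ B0, t0 ∈ B0 → same block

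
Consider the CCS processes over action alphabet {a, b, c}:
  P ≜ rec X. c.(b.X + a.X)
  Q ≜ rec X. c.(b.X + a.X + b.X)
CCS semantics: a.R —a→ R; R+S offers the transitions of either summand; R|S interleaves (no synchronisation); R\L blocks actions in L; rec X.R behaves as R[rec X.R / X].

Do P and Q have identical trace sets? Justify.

P's transition system — 2 states:
  p0 = rec X. c.(b.X + a.X) has moves --c--▸ p1
  p1 = b.(rec X. c.(b.X + a.X)) + a.(rec X. c.(b.X + a.X)) has moves --a--▸ p0, --b--▸ p0
Q's transition system — 2 states:
  q0 = rec X. c.(b.X + a.X + b.X) has moves --c--▸ q1
  q1 = b.(rec X. c.(b.X + a.X + b.X)) + a.(rec X. c.(b.X + a.X + b.X)) + b.(rec X. c.(b.X + a.X + b.X)) has moves --a--▸ q0, --b--▸ q0
Partition-refinement fixed point:
  B0 = {p0, q0}
  B1 = {p1, q1}
p0 ∈ B0, q0 ∈ B0 → same block
Bisimilar ⇒ trace-equivalent.

traces(P) = traces(Q)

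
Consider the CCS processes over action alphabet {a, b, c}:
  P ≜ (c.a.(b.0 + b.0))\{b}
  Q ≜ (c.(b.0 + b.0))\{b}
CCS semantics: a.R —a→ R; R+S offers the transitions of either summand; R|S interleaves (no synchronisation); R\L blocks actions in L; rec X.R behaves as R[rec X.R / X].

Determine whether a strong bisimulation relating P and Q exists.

P ≁ Q

P's transition system — 3 states:
  p0 = (c.a.(b.0 + b.0))\{b} has moves =c=> p1
  p1 = (a.(b.0 + b.0))\{b} has moves =a=> p2
  p2 = (b.0 + b.0)\{b} has moves stopped
Q's transition system — 2 states:
  q0 = (c.(b.0 + b.0))\{b} has moves =c=> q1
  q1 = (b.0 + b.0)\{b} has moves stopped
Coarsest stable partition (strong bisimilarity classes):
  B0 = {p0}
  B1 = {p1}
  B2 = {p2, q1}
  B3 = {q0}
p0 ∈ B0, q0 ∈ B3 → different blocks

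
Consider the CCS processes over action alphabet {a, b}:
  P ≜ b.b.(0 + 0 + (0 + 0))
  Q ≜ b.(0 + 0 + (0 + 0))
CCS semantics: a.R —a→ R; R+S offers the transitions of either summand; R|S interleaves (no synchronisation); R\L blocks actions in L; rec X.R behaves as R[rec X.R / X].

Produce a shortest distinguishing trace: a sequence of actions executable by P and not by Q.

bb

P's transition system — 3 states:
  p0 = b.b.(0 + 0 + (0 + 0)) | =b=> p1
  p1 = b.(0 + 0 + (0 + 0)) | =b=> p2
  p2 = 0 + 0 + (0 + 0) | stopped
Q's transition system — 2 states:
  q0 = b.(0 + 0 + (0 + 0)) | =b=> q1
  q1 = 0 + 0 + (0 + 0) | stopped
Run σ = ⟨bb⟩ on P: start {p0}
  after b @ step 1: {p1}
  after b @ step 2: {p2}
  ✓ P
Run σ = ⟨bb⟩ on Q: start {q0}
  after b @ step 1: {q1}
  after b @ step 2: no successor for Q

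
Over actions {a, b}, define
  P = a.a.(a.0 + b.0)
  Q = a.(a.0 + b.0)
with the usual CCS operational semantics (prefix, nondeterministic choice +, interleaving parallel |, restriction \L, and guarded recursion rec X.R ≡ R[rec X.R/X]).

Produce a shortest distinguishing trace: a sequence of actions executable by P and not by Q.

aaa

P's transition system — 4 states:
  u0 = a.a.(a.0 + b.0) ⊢ ··a··> u1
  u1 = a.(a.0 + b.0) ⊢ ··a··> u2
  u2 = a.0 + b.0 ⊢ ··a··> u3, ··b··> u3
  u3 = 0 ⊢ ·
Q's transition system — 3 states:
  v0 = a.(a.0 + b.0) ⊢ ··a··> v1
  v1 = a.0 + b.0 ⊢ ··a··> v2, ··b··> v2
  v2 = 0 ⊢ ·
Executing aaa from P (initial set {u0}):
  [1] a ⇒ {u1}
  [2] a ⇒ {u2}
  [3] a ⇒ {u3}
  — P admits the full trace.
Executing aaa from Q (initial set {v0}):
  [1] a ⇒ {v1}
  [2] a ⇒ {v2}
  [3] a ⇒ ∅ (Q stuck)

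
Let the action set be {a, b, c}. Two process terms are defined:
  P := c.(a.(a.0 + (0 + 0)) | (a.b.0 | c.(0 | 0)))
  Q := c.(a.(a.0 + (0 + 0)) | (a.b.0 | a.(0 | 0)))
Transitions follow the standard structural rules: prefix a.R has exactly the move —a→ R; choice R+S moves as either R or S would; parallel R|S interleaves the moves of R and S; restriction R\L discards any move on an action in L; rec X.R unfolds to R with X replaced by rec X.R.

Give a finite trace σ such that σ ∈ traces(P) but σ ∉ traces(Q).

Reachable graph of P (19 states):
  m0 = c.(a.(a.0 + (0 + 0)) | (a.b.0 | c.(0 | 0))) → =c=> m1
  m1 = a.(a.0 + (0 + 0)) | (a.b.0 | c.(0 | 0)) → =a=> m2, =a=> m3, =c=> m4
  m2 = (a.0 + (0 + 0)) | (a.b.0 | c.(0 | 0)) → =a=> m5, =a=> m6, =c=> m7
  m3 = a.(a.0 + (0 + 0)) | (b.0 | c.(0 | 0)) → =a=> m5, =b=> m8, =c=> m9
  m4 = a.(a.0 + (0 + 0)) | (a.b.0 | (0 | 0)) → =a=> m7, =a=> m9
  m5 = (a.0 + (0 + 0)) | (b.0 | c.(0 | 0)) → =a=> m10, =b=> m11, =c=> m12
  m6 = 0 | (a.b.0 | c.(0 | 0)) → =a=> m10, =c=> m13
  m7 = (a.0 + (0 + 0)) | (a.b.0 | (0 | 0)) → =a=> m12, =a=> m13
  m8 = a.(a.0 + (0 + 0)) | (0 | c.(0 | 0)) → =a=> m11, =c=> m14
  m9 = a.(a.0 + (0 + 0)) | (b.0 | (0 | 0)) → =a=> m12, =b=> m14
  m10 = 0 | (b.0 | c.(0 | 0)) → =b=> m15, =c=> m16
  m11 = (a.0 + (0 + 0)) | (0 | c.(0 | 0)) → =a=> m15, =c=> m17
  m12 = (a.0 + (0 + 0)) | (b.0 | (0 | 0)) → =a=> m16, =b=> m17
  m13 = 0 | (a.b.0 | (0 | 0)) → =a=> m16
  m14 = a.(a.0 + (0 + 0)) | (0 | (0 | 0)) → =a=> m17
  m15 = 0 | (0 | c.(0 | 0)) → =c=> m18
  m16 = 0 | (b.0 | (0 | 0)) → =b=> m18
  m17 = (a.0 + (0 + 0)) | (0 | (0 | 0)) → =a=> m18
  m18 = 0 | (0 | (0 | 0)) → ·
Reachable graph of Q (19 states):
  n0 = c.(a.(a.0 + (0 + 0)) | (a.b.0 | a.(0 | 0))) → =c=> n1
  n1 = a.(a.0 + (0 + 0)) | (a.b.0 | a.(0 | 0)) → =a=> n2, =a=> n3, =a=> n4
  n2 = (a.0 + (0 + 0)) | (a.b.0 | a.(0 | 0)) → =a=> n5, =a=> n6, =a=> n7
  n3 = a.(a.0 + (0 + 0)) | (a.b.0 | (0 | 0)) → =a=> n5, =a=> n8
  n4 = a.(a.0 + (0 + 0)) | (b.0 | a.(0 | 0)) → =a=> n6, =a=> n8, =b=> n9
  n5 = (a.0 + (0 + 0)) | (a.b.0 | (0 | 0)) → =a=> n10, =a=> n11
  n6 = (a.0 + (0 + 0)) | (b.0 | a.(0 | 0)) → =a=> n10, =a=> n12, =b=> n13
  n7 = 0 | (a.b.0 | a.(0 | 0)) → =a=> n11, =a=> n12
  n8 = a.(a.0 + (0 + 0)) | (b.0 | (0 | 0)) → =a=> n10, =b=> n14
  n9 = a.(a.0 + (0 + 0)) | (0 | a.(0 | 0)) → =a=> n13, =a=> n14
  n10 = (a.0 + (0 + 0)) | (b.0 | (0 | 0)) → =a=> n15, =b=> n16
  n11 = 0 | (a.b.0 | (0 | 0)) → =a=> n15
  n12 = 0 | (b.0 | a.(0 | 0)) → =a=> n15, =b=> n17
  n13 = (a.0 + (0 + 0)) | (0 | a.(0 | 0)) → =a=> n16, =a=> n17
  n14 = a.(a.0 + (0 + 0)) | (0 | (0 | 0)) → =a=> n16
  n15 = 0 | (b.0 | (0 | 0)) → =b=> n18
  n16 = (a.0 + (0 + 0)) | (0 | (0 | 0)) → =a=> n18
  n17 = 0 | (0 | a.(0 | 0)) → =a=> n18
  n18 = 0 | (0 | (0 | 0)) → ·
Trace ⟨cc⟩ through P, begin at {m0}:
  [1] c ⇒ {m1}
  [2] c ⇒ {m4}
  — P admits the full trace.
Trace ⟨cc⟩ through Q, begin at {n0}:
  [1] c ⇒ {n1}
  [2] c ⇒ ∅  — Q cannot continue

cc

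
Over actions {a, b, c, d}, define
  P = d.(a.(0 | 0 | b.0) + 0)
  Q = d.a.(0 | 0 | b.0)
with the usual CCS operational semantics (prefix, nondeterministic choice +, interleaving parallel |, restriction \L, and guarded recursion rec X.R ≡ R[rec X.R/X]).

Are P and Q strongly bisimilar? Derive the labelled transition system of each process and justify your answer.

Reachable graph of P (4 states):
  u0 = d.(a.(0 | 0 | b.0) + 0) has moves —d→ u1
  u1 = a.(0 | 0 | b.0) + 0 has moves —a→ u2
  u2 = 0 | 0 | b.0 has moves —b→ u3
  u3 = 0 | 0 | 0 has moves (no moves)
Reachable graph of Q (4 states):
  v0 = d.a.(0 | 0 | b.0) has moves —d→ v1
  v1 = a.(0 | 0 | b.0) has moves —a→ v2
  v2 = 0 | 0 | b.0 has moves —b→ v3
  v3 = 0 | 0 | 0 has moves (no moves)
Coarsest stable partition (strong bisimilarity classes):
  B0 = {u0, v0}
  B1 = {u1, v1}
  B2 = {u2, v2}
  B3 = {u3, v3}
u0 ∈ B0, v0 ∈ B0 → same block

YES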